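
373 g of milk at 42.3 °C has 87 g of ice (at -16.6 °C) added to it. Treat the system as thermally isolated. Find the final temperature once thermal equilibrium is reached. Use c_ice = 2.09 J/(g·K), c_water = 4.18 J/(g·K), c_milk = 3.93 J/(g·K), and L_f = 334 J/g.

Let T be the final temperature. ΣQ_i = 0:
ice -16.6→0 °C: 87×2.09×16.6 = 3018.4
  melt ice: 87×334 = 29058
  warm the meltwater: 363.66 T
  milk: 1465.9(T − 42.3)
1829.6 T = 62007 − 32076 = 29931
T ≈ 16.36 °C — above 0 °C, consistent with complete melting.

T_f ≈ 16.4 °C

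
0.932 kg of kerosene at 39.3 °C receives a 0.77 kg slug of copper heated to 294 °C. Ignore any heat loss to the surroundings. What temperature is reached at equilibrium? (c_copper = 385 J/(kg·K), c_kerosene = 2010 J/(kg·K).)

Heat gained plus heat lost sum to zero:
0.77·385·(T − 294) + 0.932·2010·(T − 39.3) = 0
296.45(T − 294) + 1873.3(T − 39.3) = 0
(296.45 + 1873.3) T = 296.45·294 + 1873.3·39.3
T = 160778 / 2169.8 = 74.1 °C

T_f ≈ 74.1 °C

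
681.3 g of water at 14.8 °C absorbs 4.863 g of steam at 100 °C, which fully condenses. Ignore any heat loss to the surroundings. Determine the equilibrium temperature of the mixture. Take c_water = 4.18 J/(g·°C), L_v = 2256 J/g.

T_f ≈ 19.2 °C

Sum of m c ΔT and latent-heat terms is zero:
latent heat released on condensation: 4.863×2256 = 10971
  condensed water 100 °C→T: 20.33(T − 100)
  original water: 2847.8(T − 14.8)
2868.2 T = 10971 + 2032.7 + 42148 = 55152
T ≈ 19.23 °C — below 100 °C, confirming all the steam condensed.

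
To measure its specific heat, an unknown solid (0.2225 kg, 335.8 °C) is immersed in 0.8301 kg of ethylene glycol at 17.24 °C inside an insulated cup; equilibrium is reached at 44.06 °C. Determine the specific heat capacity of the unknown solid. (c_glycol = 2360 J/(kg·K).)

c ≈ 809 J/(kg·K)

m_s c (T_s − T_f) = m_glycol c_glycol (T_f − T_0):
0.2225×c×(335.8 − 44.06) = 0.8301×2360×(44.06 − 17.24)
64.91 c = 52541  ⇒  c ≈ 809.4 J/(kg·K)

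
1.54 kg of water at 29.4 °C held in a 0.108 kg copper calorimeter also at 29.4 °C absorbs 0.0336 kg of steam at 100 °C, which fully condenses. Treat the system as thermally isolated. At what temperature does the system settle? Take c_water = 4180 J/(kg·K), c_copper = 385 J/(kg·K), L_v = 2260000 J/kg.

Taking heat into each body as positive, Σ m c ΔT = 0:
condense steam: −0.0336·2260000 = −75936; condensed water 100 °C→T: 140.45(T − 100); water warms: 1.54·4180·(T − 29.4) = 6437.2(T − 29.4); copper cup: 0.108·385·(T − 29.4) = 41.58(T − 29.4)
6619.2 T = 75936 + 14045 + 190476 = 280457
T ≈ 42.37 °C (< 100 °C, so full condensation is consistent).

T_f ≈ 42.4 °C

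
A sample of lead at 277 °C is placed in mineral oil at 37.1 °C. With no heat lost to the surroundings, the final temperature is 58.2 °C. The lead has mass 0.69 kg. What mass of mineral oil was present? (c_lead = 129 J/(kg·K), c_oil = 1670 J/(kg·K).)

m ≈ 0.553 kg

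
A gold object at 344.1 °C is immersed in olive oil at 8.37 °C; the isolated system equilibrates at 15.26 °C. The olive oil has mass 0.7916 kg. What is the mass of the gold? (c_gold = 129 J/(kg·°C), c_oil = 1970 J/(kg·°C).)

|Q_gold| = |Q_oil|:
m×129×(344.1 − 15.26) = 0.7916×1970×(15.26 − 8.37)
42420 m = 10745  ⇒  m ≈ 0.2533 kg

m ≈ 0.253 kg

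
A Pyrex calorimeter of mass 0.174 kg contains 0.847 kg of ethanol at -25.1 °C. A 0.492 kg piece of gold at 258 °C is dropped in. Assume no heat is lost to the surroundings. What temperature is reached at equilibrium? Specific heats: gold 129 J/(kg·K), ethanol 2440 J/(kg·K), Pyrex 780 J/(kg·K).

T_f ≈ -17.2 °C

With ΣQ=0 the equilibrium temperature is the m·c-weighted mean:
T_f = (63.47*258 + 2066.7*(-25.1) + 135.72*(-25.1)) / (63.47 + 2066.7 + 135.72)
    = -38905 / 2265.9 ≈ -17.17 °C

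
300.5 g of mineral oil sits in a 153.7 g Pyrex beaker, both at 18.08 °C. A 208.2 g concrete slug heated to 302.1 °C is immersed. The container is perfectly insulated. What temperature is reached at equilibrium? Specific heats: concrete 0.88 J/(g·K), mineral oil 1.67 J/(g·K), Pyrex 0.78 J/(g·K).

T_f ≈ 82.7 °C

T_f = Σ m_i c_i T_i / Σ m_i c_i:
T_f = (183.22*302.1 + 501.83*18.08 + 119.89*18.08) / (183.22 + 501.83 + 119.89)
    = 66590 / 804.94 ≈ 82.73 °C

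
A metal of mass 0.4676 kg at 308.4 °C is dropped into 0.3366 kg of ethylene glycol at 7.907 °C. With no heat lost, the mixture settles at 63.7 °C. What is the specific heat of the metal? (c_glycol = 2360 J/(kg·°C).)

c ≈ 387 J/(kg·°C)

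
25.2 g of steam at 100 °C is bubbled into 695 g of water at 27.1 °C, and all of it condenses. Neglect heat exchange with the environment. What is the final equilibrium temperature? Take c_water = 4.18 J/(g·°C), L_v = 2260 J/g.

T_f ≈ 48.6 °C

Taking heat into each body as positive, Σ m c ΔT = 0:
latent heat released on condensation: 25.2×2260 = 56952
  condensate cools 100→T: 25.2×4.18×(T − 100) = 105.34(T − 100)
  original water: 2905.1(T − 27.1)
3010.4 T = 56952 + 10534 + 78728 = 146214
T ≈ 48.57 °C (< 100 °C, so full condensation is consistent).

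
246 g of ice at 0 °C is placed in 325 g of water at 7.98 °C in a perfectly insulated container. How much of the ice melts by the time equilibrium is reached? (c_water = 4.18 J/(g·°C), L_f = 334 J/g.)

Heat available from the water dropping to 0 °C: 325×4.18×7.98 = 10841 J.
To melt every bit of ice: 246×334 = 82164 J.
That's not enough to melt it all — equilibrium is at 0 °C with ice remaining.
m_melted×334 = 10841  ⇒  m_melted ≈ 32.46 g.

m_melted ≈ 32.5 g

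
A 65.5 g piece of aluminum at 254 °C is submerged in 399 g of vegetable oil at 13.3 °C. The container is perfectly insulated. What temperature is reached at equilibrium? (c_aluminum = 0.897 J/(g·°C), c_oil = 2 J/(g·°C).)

T_f ≈ 29.8 °C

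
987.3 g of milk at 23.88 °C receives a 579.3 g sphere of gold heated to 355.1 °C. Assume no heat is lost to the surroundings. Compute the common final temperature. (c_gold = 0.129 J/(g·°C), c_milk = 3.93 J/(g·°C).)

Net heat exchanged in the isolated system is zero:
579.3×0.129×(T − 355.1) + 987.3×3.93×(T − 23.88) = 0
3954.8 T = 119193
T ≈ 30.14 °C

T_f ≈ 30.1 °C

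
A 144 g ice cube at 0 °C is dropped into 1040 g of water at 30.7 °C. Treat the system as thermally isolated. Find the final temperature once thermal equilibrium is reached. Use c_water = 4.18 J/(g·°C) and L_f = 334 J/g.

T_f ≈ 17.2 °C

Let T be the final temperature. ΣQ_i = 0:
latent heat to melt: 144·334 = 48096; meltwater 0→T: 144·4.18·T = 601.92 T; water: 4347.2(T − 30.7)
4949.1 T = 133459 − 48096 = 85363
T ≈ 17.25 °C (positive, so assuming full melt was valid).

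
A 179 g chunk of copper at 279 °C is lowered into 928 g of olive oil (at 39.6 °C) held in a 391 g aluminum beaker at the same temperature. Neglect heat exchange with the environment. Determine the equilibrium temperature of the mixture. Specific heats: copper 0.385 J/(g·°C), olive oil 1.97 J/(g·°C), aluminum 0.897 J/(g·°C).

T_f ≈ 46.9 °C

Energy conservation, ΣQ = 0:
179×0.385×(T − 279) + 928×1.97×(T − 39.6) + 391×0.897×(T − 39.6) = 0
68.92(T − 279) + 1828.2(T − 39.6) + 350.73(T − 39.6) = 0
(68.92 + 1828.2 + 350.73) T = 68.92×279 + 1828.2×39.6 + 350.73×39.6
T = 105511/2247.8 ≈ 46.94 °C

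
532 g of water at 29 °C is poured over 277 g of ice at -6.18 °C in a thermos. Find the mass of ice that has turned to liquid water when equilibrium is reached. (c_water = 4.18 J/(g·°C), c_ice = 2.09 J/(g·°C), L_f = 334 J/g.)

m_melted ≈ 182 g

Heat available from the water dropping to 0 °C: 532·4.18·29 = 64489 J.
Of that, 277·2.09·6.18 = 3577.8 J goes to bring the ice to 0 °C, leaving 60911 J.
To melt every bit of ice: 277·334 = 92518 J.
60911 J < 92518 J, so only part of the ice melts and the system sits at 0 °C.
m_melt = 60911 / L_f = 182.4 g.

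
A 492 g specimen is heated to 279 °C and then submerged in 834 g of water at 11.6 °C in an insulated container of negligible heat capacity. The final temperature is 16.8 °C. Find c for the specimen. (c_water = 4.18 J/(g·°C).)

Taking heat into each body as positive, Σ m c ΔT = 0:
492×c×(16.8 − 279) + 834×4.18×(16.8 − 11.6) = 0
-129002 c = -18128
c = -18128/-129002 ≈ 0.1405 J/(g·°C)

c ≈ 0.141 J/(g·°C)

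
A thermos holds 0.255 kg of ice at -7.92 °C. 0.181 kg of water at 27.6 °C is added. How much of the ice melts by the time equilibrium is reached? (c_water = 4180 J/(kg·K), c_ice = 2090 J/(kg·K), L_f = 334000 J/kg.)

m_melted ≈ 0.0499 kg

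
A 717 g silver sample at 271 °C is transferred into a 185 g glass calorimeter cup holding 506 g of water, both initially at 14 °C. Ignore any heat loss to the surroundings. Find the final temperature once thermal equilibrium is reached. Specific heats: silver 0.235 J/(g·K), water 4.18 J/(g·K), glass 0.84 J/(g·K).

T_f ≈ 31.8 °C

Taking heat into each body as positive, Σ m c ΔT = 0:
717×0.235×(T − 271) + 506×4.18×(T − 14) + 185×0.84×(T − 14) = 0
2439 T = 77449
T = 77449 / 2439 = 31.8 °C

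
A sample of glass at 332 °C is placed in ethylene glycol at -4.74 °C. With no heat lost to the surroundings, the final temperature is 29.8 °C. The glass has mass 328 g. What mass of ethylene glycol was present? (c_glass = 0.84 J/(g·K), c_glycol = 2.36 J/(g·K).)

m ≈ 1020 g

|Q_glass| = |Q_glycol|:
328·0.84·(332 − 29.8) = m·2.36·(29.8 − (-4.74))
81.51 m = 83262  ⇒  m ≈ 1021 g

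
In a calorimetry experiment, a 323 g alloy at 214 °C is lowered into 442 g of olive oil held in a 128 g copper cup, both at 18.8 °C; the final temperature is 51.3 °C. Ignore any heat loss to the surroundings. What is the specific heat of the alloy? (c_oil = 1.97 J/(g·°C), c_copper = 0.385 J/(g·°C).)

Conservation of energy gives ΣQ = 0:
323·c·(51.3 − 214) + 442·1.97·(51.3 − 18.8) + 128·0.385·(51.3 − 18.8) = 0
-52552 c = -29901
c = -29901/-52552 ≈ 0.569 J/(g·°C)

c ≈ 0.569 J/(g·°C)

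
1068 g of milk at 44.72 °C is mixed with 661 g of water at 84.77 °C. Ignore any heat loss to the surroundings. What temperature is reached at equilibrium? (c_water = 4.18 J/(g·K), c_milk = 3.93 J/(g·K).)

T_f is the heat-capacity-weighted average of the initial temperatures:
T_f = (2763×84.77 + 4197.2×44.72) / (2763 + 4197.2)
    = 421918 / 6960.2 ≈ 60.62 °C

T_f ≈ 60.6 °C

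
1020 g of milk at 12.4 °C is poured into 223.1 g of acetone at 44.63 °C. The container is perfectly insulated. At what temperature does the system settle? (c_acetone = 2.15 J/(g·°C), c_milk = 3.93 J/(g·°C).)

T_f ≈ 15.8 °C

|Q_acetone| = |Q_milk|:
223.1·2.15·(44.63 − T) = 1020·3.93·(T − 12.4)
479.66(44.63 − T) = 4008.6(T − 12.4)
4488.3 T = 71114  ⇒  T ≈ 15.84 °C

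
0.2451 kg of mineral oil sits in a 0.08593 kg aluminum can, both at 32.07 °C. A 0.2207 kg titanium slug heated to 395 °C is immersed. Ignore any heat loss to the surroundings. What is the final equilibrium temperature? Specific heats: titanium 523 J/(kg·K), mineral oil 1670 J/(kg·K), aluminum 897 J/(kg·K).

T_f ≈ 101.7 °C

Conservation of energy gives ΣQ = 0:
0.2207*523*(T − 395) + 0.2451*1670*(T − 32.07) + 0.08593*897*(T − 32.07) = 0
601.82 T = 61192
T ≈ 101.68 °C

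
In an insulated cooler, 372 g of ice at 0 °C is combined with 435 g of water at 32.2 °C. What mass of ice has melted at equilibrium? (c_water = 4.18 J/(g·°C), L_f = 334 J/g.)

m_melted ≈ 175 g

Water can give up m c ΔT = 435·4.18·32.2 = 58549 J before reaching 0 °C.
To melt every bit of ice: 372·334 = 124248 J.
Since 58549 < 124248 J, not all the ice melts; equilibrium is at 0 °C.
m_melt = 58549 / L_f = 175.3 g.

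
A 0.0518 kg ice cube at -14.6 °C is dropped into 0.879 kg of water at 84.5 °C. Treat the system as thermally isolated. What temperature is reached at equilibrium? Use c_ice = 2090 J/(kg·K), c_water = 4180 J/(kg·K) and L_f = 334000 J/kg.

Taking heat into each body as positive, Σ m c ΔT = 0:
ice -14.6→0 °C: 0.0518·2090·14.6 = 1580.6; melt ice: 0.0518·334000 = 17301; meltwater 0→T: 0.0518·4180·T = 216.52 T; water cools: 0.879·4180·(T − 84.5) = 3674.2(T − 84.5)
3890.7 T = 310472 − 18882 = 291590
T ≈ 74.94 °C (positive, so assuming full melt was valid).

T_f ≈ 74.9 °C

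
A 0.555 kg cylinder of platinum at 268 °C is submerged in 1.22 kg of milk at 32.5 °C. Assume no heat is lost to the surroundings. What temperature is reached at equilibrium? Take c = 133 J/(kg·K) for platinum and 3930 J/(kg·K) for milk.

T_f ≈ 36.1 °C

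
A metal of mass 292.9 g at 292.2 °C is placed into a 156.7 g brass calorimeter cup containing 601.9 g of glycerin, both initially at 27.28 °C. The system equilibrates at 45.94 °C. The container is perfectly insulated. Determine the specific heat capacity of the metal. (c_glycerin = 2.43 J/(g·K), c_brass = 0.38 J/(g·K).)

c ≈ 0.394 J/(g·K)

Setting the total heat transfer to zero:
292.9×c×(45.94 − 292.2) + 601.9×2.43×(45.94 − 27.28) + 156.7×0.38×(45.94 − 27.28) = 0
-72130 c = -28404
c = -28404/-72130 ≈ 0.3938 J/(g·K)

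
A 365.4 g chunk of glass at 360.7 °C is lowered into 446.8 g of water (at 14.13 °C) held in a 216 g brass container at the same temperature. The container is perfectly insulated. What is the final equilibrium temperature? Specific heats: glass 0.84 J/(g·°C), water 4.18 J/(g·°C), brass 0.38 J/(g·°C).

T_f ≈ 61.3 °C

T_f = Σ m_i c_i T_i / Σ m_i c_i:
T_f = (306.94×360.7 + 1867.6×14.13 + 82.08×14.13) / (306.94 + 1867.6 + 82.08)
    = 138261 / 2256.6 ≈ 61.27 °C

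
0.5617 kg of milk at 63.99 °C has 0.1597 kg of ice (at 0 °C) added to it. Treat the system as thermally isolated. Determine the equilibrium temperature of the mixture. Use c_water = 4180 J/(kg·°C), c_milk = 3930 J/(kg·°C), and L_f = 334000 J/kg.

Let T be the final temperature. ΣQ_i = 0:
latent heat to melt: 0.1597·334000 = 53340; warm the meltwater: 667.55 T; milk cools: 0.5617·3930·(T − 63.99) = 2207.5(T − 63.99)
2875 T = 141257 − 53340 = 87917
T ≈ 30.58 °C (positive, so assuming full melt was valid).

T_f ≈ 30.6 °C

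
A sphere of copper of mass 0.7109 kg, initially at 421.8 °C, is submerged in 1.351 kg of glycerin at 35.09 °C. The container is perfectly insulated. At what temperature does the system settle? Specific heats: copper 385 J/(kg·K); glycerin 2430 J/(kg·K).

T_f ≈ 64.8 °C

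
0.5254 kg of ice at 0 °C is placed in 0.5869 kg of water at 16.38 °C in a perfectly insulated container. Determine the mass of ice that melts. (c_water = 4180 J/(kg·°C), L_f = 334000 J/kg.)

m_melted ≈ 0.12 kg

Cooling the water to 0 °C releases 0.5869×4180×16.38 = 40184 J.
Fully melting the ice requires m_ice L_f = 0.5254×334000 = 175484 J.
Since 40184 < 175484 J, not all the ice melts; equilibrium is at 0 °C.
m_melt = 40184 / L_f = 0.1203 kg.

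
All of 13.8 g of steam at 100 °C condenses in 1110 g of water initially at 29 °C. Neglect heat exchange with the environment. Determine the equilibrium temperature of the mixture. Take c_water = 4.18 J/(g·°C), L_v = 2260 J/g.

Energy balance with sensible and latent terms:
steam→water at 100 °C releases m L_v = 13.8×2260 = 31188; condensed water 100 °C→T: 57.68(T − 100); water warms: 1110×4.18×(T − 29) = 4639.8(T − 29)
4697.5 T = 31188 + 5768.4 + 134554 = 171511
T ≈ 36.51 °C (< 100 °C, so full condensation is consistent).

T_f ≈ 36.5 °C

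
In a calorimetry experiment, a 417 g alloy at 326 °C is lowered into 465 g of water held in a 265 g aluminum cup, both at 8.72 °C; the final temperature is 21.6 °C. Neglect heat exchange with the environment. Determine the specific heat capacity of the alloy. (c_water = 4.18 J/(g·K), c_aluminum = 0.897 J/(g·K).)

c ≈ 0.221 J/(g·K)

Net heat exchanged in the isolated system is zero:
417·c·(21.6 − 326) + 465·4.18·(21.6 − 8.72) + 265·0.897·(21.6 − 8.72) = 0
-126935 c = -28096
c = -28096/-126935 ≈ 0.2213 J/(g·K)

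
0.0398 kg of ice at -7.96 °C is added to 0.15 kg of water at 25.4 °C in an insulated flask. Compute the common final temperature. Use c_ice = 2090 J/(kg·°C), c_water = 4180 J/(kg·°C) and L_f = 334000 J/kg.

Net heat exchanged in the isolated system is zero:
warm ice to 0 °C: 0.0398×2090×(0 − (-7.96)) = 662.13
  fusion: m_ice L_f = 0.0398×334000 = 13293
  meltwater 0→T: 0.0398×4180×T = 166.36 T
  water: 627(T − 25.4)
793.36 T = 15926 − 13955 = 1970.5
T ≈ 2.48 °C. Since T > 0 °C, the all-ice-melts assumption holds.

T_f ≈ 2.5 °C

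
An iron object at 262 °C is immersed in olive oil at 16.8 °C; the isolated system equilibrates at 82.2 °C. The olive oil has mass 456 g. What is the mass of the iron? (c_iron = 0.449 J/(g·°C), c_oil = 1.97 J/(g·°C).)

m ≈ 728 g

Heat lost by the iron = heat gained by the oil:
m·0.449·(262 − 82.2) = 456·1.97·(82.2 − 16.8)
80.73 m = 58750  ⇒  m ≈ 727.7 g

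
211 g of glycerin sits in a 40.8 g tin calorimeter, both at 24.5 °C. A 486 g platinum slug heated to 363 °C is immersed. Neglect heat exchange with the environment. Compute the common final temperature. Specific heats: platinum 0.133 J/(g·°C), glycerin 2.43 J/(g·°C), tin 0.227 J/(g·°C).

With ΣQ=0 the equilibrium temperature is the m·c-weighted mean:
T_f = (64.64·363 + 512.73·24.5 + 9.262·24.5) / (64.64 + 512.73 + 9.262)
    = 36252 / 586.63 ≈ 61.80 °C

T_f ≈ 61.8 °C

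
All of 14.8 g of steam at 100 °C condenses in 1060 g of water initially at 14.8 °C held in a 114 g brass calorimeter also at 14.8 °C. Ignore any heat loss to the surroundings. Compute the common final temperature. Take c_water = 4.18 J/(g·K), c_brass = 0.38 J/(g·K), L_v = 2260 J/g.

Energy conservation, ΣQ = 0:
condense steam: −14.8×2260 = −33448; condensed water 100 °C→T: 61.86(T − 100); water warms: 1060×4.18×(T − 14.8) = 4430.8(T − 14.8); brass cup: 114×0.38×(T − 14.8) = 43.32(T − 14.8)
4536 T = 33448 + 6186.4 + 66217 = 105851
T ≈ 23.34 °C (< 100 °C, so full condensation is consistent).

T_f ≈ 23.3 °C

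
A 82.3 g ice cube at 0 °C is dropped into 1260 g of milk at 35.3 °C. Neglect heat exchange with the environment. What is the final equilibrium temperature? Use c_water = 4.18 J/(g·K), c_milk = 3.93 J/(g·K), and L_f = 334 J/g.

Taking heat into each body as positive, Σ m c ΔT = 0:
fusion: m_ice L_f = 82.3·334 = 27488
  warm the meltwater: 344.01 T
  milk: 4951.8(T − 35.3)
5295.8 T = 174799 − 27488 = 147310
T ≈ 27.82 °C — above 0 °C, consistent with complete melting.

T_f ≈ 27.8 °C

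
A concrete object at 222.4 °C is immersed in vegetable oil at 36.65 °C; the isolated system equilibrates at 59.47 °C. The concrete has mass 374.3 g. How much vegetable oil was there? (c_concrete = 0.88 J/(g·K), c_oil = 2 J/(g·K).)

|Q_concrete| = |Q_oil|:
374.3·0.88·(222.4 − 59.47) = m·2·(59.47 − 36.65)
45.64 m = 53667  ⇒  m ≈ 1176 g

m ≈ 1180 g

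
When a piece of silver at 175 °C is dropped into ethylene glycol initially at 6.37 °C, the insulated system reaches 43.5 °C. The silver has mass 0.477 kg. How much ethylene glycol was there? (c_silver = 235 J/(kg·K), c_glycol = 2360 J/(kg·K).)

|Q_silver| = |Q_glycol|:
0.477×235×(175 − 43.5) = m×2360×(43.5 − 6.37)
87627 m = 14740  ⇒  m ≈ 0.1682 kg

m ≈ 0.168 kg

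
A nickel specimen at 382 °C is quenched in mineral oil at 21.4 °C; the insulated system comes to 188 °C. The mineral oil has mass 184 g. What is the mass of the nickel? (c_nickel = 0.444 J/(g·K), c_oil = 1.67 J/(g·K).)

m ≈ 594 g

|Q_nickel| = |Q_oil|:
m×0.444×(382 − 188) = 184×1.67×(188 − 21.4)
86.14 m = 51193  ⇒  m ≈ 594.3 g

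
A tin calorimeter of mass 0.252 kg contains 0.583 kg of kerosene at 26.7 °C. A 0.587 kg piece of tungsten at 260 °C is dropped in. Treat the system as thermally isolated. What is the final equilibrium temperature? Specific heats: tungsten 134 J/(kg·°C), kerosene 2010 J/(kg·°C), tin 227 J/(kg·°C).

Taking heat into each body as positive, Σ m c ΔT = 0:
0.587×134×(T − 260) + 0.583×2010×(T − 26.7) + 0.252×227×(T − 26.7) = 0
78.66(T − 260) + 1171.8(T − 26.7) + 57.2(T − 26.7) = 0
1307.7 T = 53266
T = 53266 / 1307.7 = 40.7 °C

T_f ≈ 40.7 °C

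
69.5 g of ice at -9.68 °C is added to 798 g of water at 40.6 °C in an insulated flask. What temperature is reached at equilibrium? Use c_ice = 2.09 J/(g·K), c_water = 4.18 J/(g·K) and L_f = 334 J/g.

T_f ≈ 30.6 °C

Energy conservation, ΣQ = 0:
warm ice to 0 °C: 69.5×2.09×(0 − (-9.68)) = 1406.1; fusion: m_ice L_f = 69.5×334 = 23213; meltwater 0→T: 69.5×4.18×T = 290.51 T; water: 3335.6(T − 40.6)
3626.1 T = 135427 − 24619 = 110808
T ≈ 30.56 °C — above 0 °C, consistent with complete melting.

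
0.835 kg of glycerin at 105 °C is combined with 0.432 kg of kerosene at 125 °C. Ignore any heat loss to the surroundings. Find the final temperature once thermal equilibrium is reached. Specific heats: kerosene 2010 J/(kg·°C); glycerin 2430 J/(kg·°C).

T_f ≈ 111.0 °C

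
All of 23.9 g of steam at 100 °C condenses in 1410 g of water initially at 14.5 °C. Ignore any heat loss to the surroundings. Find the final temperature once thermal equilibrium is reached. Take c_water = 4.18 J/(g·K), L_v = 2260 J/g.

T_f ≈ 24.9 °C

Sum of m c ΔT and latent-heat terms is zero:
steam→water at 100 °C releases m L_v = 23.9·2260 = 54014; condensate cools 100→T: 23.9·4.18·(T − 100) = 99.9(T − 100); water warms: 1410·4.18·(T − 14.5) = 5893.8(T − 14.5)
5993.7 T = 54014 + 9990.2 + 85460 = 149464
T ≈ 24.94 °C, under the boiling point, so the assumption holds.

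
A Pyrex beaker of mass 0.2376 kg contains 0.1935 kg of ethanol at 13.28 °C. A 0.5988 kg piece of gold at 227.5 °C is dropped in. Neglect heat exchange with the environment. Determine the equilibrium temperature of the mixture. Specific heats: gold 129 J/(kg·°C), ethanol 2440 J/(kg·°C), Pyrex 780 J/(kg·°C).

T_f ≈ 35.8 °C

With ΣQ=0 the equilibrium temperature is the m·c-weighted mean:
T_f = (77.25*227.5 + 472.14*13.28 + 185.33*13.28) / (77.25 + 472.14 + 185.33)
    = 26304 / 734.71 ≈ 35.80 °C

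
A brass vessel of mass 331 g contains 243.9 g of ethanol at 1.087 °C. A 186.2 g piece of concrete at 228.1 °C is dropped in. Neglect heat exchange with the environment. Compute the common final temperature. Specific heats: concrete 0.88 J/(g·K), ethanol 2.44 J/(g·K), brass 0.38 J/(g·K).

Heat gained plus heat lost sum to zero:
186.2×0.88×(T − 228.1) + 243.9×2.44×(T − 1.087) + 331×0.38×(T − 1.087) = 0
163.86(T − 228.1) + 595.12(T − 1.087) + 125.78(T − 1.087) = 0
(163.86 + 595.12 + 125.78) T = 163.86×228.1 + 595.12×1.087 + 125.78×1.087
T = 38159 / 884.75 = 43.1 °C

T_f ≈ 43.1 °C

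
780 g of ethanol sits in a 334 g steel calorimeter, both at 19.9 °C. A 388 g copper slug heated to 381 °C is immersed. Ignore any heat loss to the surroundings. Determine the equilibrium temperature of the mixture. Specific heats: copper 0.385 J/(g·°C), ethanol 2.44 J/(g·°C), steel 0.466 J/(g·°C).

Net heat exchanged in the isolated system is zero:
388×0.385×(T − 381) + 780×2.44×(T − 19.9) + 334×0.466×(T − 19.9) = 0
149.38(T − 381) + 1903.2(T − 19.9) + 155.64(T − 19.9) = 0
2208.2 T = 97885
T ≈ 44.33 °C

T_f ≈ 44.3 °C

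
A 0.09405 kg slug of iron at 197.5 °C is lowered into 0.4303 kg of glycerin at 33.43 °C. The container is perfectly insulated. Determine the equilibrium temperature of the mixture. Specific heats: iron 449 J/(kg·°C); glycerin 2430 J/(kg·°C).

T_f ≈ 39.8 °C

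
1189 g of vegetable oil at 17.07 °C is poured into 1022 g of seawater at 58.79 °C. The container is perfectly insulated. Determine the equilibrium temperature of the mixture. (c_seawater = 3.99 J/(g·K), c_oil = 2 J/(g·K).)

T_f ≈ 43.4 °C

Conservation of energy gives ΣQ = 0:
1022×3.99×(T − 58.79) + 1189×2×(T − 17.07) = 0
4077.8(T − 58.79) + 2378(T − 17.07) = 0
6455.8 T = 280325
T = 280325/6455.8 ≈ 43.42 °C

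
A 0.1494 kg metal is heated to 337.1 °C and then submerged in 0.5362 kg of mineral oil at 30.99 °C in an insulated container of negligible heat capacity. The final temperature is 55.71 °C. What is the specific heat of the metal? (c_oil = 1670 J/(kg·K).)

c ≈ 527 J/(kg·K)

Setting the total heat transfer to zero:
0.1494×c×(55.71 − 337.1) + 0.5362×1670×(55.71 − 30.99) = 0
-42.04 c = -22136
c = -22136/-42.04 ≈ 526.5 J/(kg·K)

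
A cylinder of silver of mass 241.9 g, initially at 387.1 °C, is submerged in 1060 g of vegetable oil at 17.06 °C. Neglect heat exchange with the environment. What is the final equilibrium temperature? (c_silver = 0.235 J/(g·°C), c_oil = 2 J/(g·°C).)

T_f ≈ 26.7 °C

T_f = Σ m_i c_i T_i / Σ m_i c_i:
T_f = (56.85*387.1 + 2120*17.06) / (56.85 + 2120)
    = 58172 / 2176.8 ≈ 26.72 °C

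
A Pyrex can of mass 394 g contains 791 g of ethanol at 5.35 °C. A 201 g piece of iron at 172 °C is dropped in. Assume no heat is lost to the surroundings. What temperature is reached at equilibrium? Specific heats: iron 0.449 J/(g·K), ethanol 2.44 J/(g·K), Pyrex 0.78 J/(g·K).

Taking heat into each body as positive, Σ m c ΔT = 0:
201·0.449·(T − 172) + 791·2.44·(T − 5.35) + 394·0.78·(T − 5.35) = 0
(90.25 + 1930 + 307.32) T = 90.25·172 + 1930·5.35 + 307.32·5.35
T = 27493 / 2327.6 = 11.8 °C

T_f ≈ 11.8 °C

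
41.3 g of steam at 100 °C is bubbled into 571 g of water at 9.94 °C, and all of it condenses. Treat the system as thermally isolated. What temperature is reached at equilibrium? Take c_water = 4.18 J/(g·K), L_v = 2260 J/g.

Setting the total heat transfer to zero:
steam→water at 100 °C releases m L_v = 41.3×2260 = 93338
  condensate cools 100→T: 41.3×4.18×(T − 100) = 172.63(T − 100)
  water warms: 571×4.18×(T − 9.94) = 2386.8(T − 9.94)
2559.4 T = 93338 + 17263 + 23725 = 134326
T ≈ 52.48 °C (< 100 °C, so full condensation is consistent).

T_f ≈ 52.5 °C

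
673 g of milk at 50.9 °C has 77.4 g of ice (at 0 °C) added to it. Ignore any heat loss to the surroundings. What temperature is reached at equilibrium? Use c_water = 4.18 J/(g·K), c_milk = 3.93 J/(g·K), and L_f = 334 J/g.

Let T be the final temperature. ΣQ_i = 0:
melt ice: 77.4·334 = 25852
  warm the meltwater: 323.53 T
  milk: 2644.9(T − 50.9)
2968.4 T = 134625 − 25852 = 108773
T ≈ 36.64 °C (positive, so assuming full melt was valid).

T_f ≈ 36.6 °C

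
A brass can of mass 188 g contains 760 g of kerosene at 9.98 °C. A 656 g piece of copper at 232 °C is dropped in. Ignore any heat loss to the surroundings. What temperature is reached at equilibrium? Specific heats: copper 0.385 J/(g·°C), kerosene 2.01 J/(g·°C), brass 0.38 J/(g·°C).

T_f ≈ 40.3 °C

Taking heat into each body as positive, Σ m c ΔT = 0:
656·0.385·(T − 232) + 760·2.01·(T − 9.98) + 188·0.38·(T − 9.98) = 0
252.56(T − 232) + 1527.6(T − 9.98) + 71.44(T − 9.98) = 0
1851.6 T = 74552
T = 74552/1851.6 ≈ 40.26 °C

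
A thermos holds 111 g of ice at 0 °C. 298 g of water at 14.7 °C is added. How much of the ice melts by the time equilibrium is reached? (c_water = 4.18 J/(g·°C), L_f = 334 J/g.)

Cooling the water to 0 °C releases 298·4.18·14.7 = 18311 J.
Melting all 111 g of ice would need 111·334 = 37074 J.
That's not enough to melt it all — equilibrium is at 0 °C with ice remaining.
m_melt = 18311 / L_f = 54.82 g.

m_melted ≈ 54.8 g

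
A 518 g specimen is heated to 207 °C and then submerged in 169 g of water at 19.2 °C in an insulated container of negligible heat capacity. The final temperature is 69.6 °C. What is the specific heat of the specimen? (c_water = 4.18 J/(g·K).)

c ≈ 0.5 J/(g·K)

Energy conservation, ΣQ = 0:
518·c·(69.6 − 207) + 169·4.18·(69.6 − 19.2) = 0
-71173 c = -35604
c = -35604/-71173 ≈ 0.5002 J/(g·K)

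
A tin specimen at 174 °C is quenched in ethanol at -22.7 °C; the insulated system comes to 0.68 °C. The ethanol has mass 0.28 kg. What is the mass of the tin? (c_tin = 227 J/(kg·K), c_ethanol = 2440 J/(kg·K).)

m ≈ 0.406 kg

Net heat exchanged in the isolated system is zero:
m×227×(0.68 − 174) + 0.28×2440×(0.68 − (-22.7)) = 0
-39344 m = -15973
m = -15973/-39344 ≈ 0.406 kg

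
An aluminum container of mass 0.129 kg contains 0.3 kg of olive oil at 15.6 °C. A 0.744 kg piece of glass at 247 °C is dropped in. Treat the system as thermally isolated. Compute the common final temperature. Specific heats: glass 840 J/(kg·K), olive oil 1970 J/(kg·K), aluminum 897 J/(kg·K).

T_f ≈ 124.2 °C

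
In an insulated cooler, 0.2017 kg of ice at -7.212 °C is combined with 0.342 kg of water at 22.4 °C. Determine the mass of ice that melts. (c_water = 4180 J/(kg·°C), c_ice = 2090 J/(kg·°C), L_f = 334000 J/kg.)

Heat available from the water dropping to 0 °C: 0.342×4180×22.4 = 32022 J.
Of that, 0.2017×2090×7.212 = 3040.2 J goes to bring the ice to 0 °C, leaving 28982 J.
Fully melting the ice requires m_ice L_f = 0.2017×334000 = 67368 J.
Since 28982 < 67368 J, not all the ice melts; equilibrium is at 0 °C.
m_melted×334000 = 28982  ⇒  m_melted ≈ 0.08677 kg.

m_melted ≈ 0.0868 kg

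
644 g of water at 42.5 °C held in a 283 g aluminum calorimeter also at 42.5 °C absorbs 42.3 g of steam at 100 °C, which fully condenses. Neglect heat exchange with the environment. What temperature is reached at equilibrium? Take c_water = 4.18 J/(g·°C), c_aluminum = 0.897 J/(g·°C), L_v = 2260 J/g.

Taking heat into each body as positive, Σ m c ΔT = 0:
latent heat released on condensation: 42.3×2260 = 95598; condensed water 100 °C→T: 176.81(T − 100); water warms: 644×4.18×(T − 42.5) = 2691.9(T − 42.5); cup: 253.85(T − 42.5)
3122.6 T = 95598 + 17681 + 125195 = 238475
T ≈ 76.37 °C, under the boiling point, so the assumption holds.

T_f ≈ 76.4 °C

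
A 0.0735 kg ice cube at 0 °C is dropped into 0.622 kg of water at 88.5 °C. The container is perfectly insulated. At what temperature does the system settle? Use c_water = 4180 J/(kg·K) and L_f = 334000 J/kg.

T_f ≈ 70.7 °C

Net heat exchanged in the isolated system is zero:
latent heat to melt: 0.0735×334000 = 24549; meltwater 0→T: 0.0735×4180×T = 307.23 T; water cools: 0.622×4180×(T − 88.5) = 2600(T − 88.5)
2907.2 T = 230096 − 24549 = 205547
T ≈ 70.70 °C. Since T > 0 °C, the all-ice-melts assumption holds.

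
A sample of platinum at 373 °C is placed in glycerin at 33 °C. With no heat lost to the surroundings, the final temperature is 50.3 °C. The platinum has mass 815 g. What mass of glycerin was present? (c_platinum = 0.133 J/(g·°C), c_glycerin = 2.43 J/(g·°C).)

m ≈ 832 g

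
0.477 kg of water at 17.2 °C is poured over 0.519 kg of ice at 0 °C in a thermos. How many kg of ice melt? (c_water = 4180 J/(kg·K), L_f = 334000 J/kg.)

Heat available from the water dropping to 0 °C: 0.477×4180×17.2 = 34294 J.
Melting all 0.519 kg of ice would need 0.519×334000 = 173346 J.
Since 34294 < 173346 J, not all the ice melts; equilibrium is at 0 °C.
m_melt = 34294 / L_f = 0.1027 kg.

m_melted ≈ 0.103 kg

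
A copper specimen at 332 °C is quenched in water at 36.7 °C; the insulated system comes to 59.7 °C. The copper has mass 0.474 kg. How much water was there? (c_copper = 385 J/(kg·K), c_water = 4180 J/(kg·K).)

m ≈ 0.517 kg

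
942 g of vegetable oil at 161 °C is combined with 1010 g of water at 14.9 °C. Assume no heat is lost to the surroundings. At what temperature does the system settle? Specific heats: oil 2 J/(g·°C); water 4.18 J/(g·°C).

T_f ≈ 60.0 °C

With ΣQ=0 the equilibrium temperature is the m·c-weighted mean:
T_f = (1884×161 + 4221.8×14.9) / (1884 + 4221.8)
    = 366229 / 6105.8 ≈ 59.98 °C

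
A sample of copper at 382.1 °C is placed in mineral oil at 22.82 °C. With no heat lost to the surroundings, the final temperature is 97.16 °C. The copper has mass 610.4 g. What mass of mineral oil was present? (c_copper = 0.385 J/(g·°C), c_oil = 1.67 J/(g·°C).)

m ≈ 539 g

Heat gained plus heat lost sum to zero:
610.4·0.385·(97.16 − 382.1) + m·1.67·(97.16 − 22.82) = 0
124.15 m = 66962
m = 66962/124.15 ≈ 539.4 g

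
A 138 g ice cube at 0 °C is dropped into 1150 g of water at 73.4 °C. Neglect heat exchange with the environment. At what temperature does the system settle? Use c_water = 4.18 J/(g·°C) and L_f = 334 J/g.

T_f ≈ 57.0 °C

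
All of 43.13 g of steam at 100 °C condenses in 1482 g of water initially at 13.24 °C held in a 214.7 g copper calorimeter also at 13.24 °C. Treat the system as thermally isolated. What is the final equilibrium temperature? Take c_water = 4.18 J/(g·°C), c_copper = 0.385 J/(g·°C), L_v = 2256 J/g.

T_f ≈ 30.7 °C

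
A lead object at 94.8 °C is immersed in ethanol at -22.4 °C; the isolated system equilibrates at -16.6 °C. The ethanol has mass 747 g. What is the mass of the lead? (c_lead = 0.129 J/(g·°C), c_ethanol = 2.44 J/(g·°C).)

m ≈ 736 g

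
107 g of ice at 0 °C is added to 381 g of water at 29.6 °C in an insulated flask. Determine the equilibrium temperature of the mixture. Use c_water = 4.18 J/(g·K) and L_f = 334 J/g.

Energy conservation, ΣQ = 0:
melt ice: 107×334 = 35738
  warm the meltwater: 447.26 T
  water cools: 381×4.18×(T − 29.6) = 1592.6(T − 29.6)
2039.8 T = 47140 − 35738 = 11402
T ≈ 5.59 °C. Since T > 0 °C, the all-ice-melts assumption holds.

T_f ≈ 5.6 °C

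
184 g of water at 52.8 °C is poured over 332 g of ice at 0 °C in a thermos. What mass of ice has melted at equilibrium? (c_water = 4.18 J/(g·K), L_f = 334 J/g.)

m_melted ≈ 122 g

Water can give up m c ΔT = 184·4.18·52.8 = 40610 J before reaching 0 °C.
Melting all 332 g of ice would need 332·334 = 110888 J.
That's not enough to melt it all — equilibrium is at 0 °C with ice remaining.
m_melt = 40610 / L_f = 121.6 g.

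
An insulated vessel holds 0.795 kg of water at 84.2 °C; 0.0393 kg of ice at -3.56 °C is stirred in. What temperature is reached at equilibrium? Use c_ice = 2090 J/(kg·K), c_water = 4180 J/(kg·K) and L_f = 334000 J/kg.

Conservation of energy gives ΣQ = 0:
warm ice to 0 °C: 0.0393×2090×(0 − (-3.56)) = 292.41
  latent heat to melt: 0.0393×334000 = 13126
  warm the meltwater: 164.27 T
  water: 3323.1(T − 84.2)
3487.4 T = 279805 − 13419 = 266386
T ≈ 76.39 °C — above 0 °C, consistent with complete melting.

T_f ≈ 76.4 °C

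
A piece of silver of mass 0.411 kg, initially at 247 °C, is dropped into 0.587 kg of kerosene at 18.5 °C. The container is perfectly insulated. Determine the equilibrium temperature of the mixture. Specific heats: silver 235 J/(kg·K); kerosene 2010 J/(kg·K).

T_f ≈ 35.8 °C

|Q_silver| = |Q_kerosene|:
0.411×235×(247 − T) = 0.587×2010×(T − 18.5)
96.58(247 − T) = 1179.9(T − 18.5)
1276.5 T = 45684  ⇒  T ≈ 35.79 °C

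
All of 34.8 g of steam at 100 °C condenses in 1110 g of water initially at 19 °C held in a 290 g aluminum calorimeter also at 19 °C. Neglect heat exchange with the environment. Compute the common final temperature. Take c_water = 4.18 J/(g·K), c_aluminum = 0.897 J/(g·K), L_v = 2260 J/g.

T_f ≈ 36.9 °C

Setting the total heat transfer to zero:
condense steam: −34.8·2260 = −78648; condensed water 100 °C→T: 145.46(T − 100); water warms: 1110·4.18·(T − 19) = 4639.8(T − 19); cup: 260.13(T − 19)
5045.4 T = 78648 + 14546 + 93099 = 186293
T ≈ 36.92 °C, under the boiling point, so the assumption holds.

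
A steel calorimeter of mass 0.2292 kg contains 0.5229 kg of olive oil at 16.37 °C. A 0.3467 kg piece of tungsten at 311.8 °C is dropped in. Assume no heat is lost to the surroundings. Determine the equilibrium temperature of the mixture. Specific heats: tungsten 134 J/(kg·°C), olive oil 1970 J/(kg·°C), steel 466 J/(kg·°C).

T_f ≈ 28.0 °C

Setting the total heat transfer to zero:
0.3467·134·(T − 311.8) + 0.5229·1970·(T − 16.37) + 0.2292·466·(T − 16.37) = 0
(46.46 + 1030.1 + 106.81) T = 46.46·311.8 + 1030.1·16.37 + 106.81·16.37
T ≈ 27.97 °C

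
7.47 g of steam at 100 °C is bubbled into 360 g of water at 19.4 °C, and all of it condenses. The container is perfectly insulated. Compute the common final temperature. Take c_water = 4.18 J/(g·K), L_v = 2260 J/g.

T_f ≈ 32.0 °C

Conservation of energy gives ΣQ = 0:
steam→water at 100 °C releases m L_v = 7.47·2260 = 16882
  condensed water 100 °C→T: 31.22(T − 100)
  water warms: 360·4.18·(T − 19.4) = 1504.8(T − 19.4)
1536 T = 16882 + 3122.5 + 29193 = 49198
T ≈ 32.03 °C (< 100 °C, so full condensation is consistent).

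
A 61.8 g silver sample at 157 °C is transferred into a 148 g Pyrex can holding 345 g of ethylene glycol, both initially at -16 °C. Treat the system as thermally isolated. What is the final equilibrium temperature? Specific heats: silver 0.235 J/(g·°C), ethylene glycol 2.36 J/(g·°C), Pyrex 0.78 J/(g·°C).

T_f ≈ -13.3 °C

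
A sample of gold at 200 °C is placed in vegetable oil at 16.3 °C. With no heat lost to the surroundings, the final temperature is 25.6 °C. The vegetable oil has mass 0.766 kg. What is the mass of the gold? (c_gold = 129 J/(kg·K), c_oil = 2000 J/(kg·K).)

m ≈ 0.633 kg

Heat lost by the gold = heat gained by the oil:
m·129·(200 − 25.6) = 0.766·2000·(25.6 − 16.3)
22498 m = 14248  ⇒  m ≈ 0.6333 kg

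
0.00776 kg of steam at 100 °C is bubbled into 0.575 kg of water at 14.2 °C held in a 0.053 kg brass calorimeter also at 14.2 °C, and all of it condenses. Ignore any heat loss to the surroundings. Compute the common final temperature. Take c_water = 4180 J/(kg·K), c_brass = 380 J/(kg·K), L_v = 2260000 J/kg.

T_f ≈ 22.5 °C

Taking heat into each body as positive, Σ m c ΔT = 0:
latent heat released on condensation: 0.00776×2260000 = 17538
  condensate cools 100→T: 0.00776×4180×(T − 100) = 32.44(T − 100)
  original water: 2403.5(T − 14.2)
  cup: 20.14(T − 14.2)
2456.1 T = 17538 + 3243.7 + 34416 = 55197
T ≈ 22.47 °C, under the boiling point, so the assumption holds.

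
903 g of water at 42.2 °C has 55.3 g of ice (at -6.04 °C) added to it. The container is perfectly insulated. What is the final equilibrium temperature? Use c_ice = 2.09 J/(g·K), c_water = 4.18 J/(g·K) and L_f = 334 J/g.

Energy balance with sensible and latent terms:
ice -6.04→0 °C: 55.3×2.09×6.04 = 698.09; fusion: m_ice L_f = 55.3×334 = 18470; meltwater 0→T: 55.3×4.18×T = 231.15 T; water: 3774.5(T − 42.2)
4005.7 T = 159286 − 19168 = 140117
T ≈ 34.98 °C. Since T > 0 °C, the all-ice-melts assumption holds.

T_f ≈ 35.0 °C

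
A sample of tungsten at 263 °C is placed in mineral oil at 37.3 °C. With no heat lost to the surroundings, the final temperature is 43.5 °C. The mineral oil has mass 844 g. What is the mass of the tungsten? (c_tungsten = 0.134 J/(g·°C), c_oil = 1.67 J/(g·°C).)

Taking heat into each body as positive, Σ m c ΔT = 0:
m×0.134×(43.5 − 263) + 844×1.67×(43.5 − 37.3) = 0
-29.41 m = -8738.8
m = -8738.8/-29.41 ≈ 297.1 g

m ≈ 297 g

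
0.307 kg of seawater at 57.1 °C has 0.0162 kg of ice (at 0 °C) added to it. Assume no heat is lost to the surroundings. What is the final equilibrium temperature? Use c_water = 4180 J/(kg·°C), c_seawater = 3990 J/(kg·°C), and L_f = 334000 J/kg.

Energy conservation, ΣQ = 0:
latent heat to melt: 0.0162·334000 = 5410.8; meltwater 0→T: 0.0162·4180·T = 67.72 T; seawater cools: 0.307·3990·(T − 57.1) = 1224.9(T − 57.1)
1292.6 T = 69944 − 5410.8 = 64533
T ≈ 49.92 °C — above 0 °C, consistent with complete melting.

T_f ≈ 49.9 °C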